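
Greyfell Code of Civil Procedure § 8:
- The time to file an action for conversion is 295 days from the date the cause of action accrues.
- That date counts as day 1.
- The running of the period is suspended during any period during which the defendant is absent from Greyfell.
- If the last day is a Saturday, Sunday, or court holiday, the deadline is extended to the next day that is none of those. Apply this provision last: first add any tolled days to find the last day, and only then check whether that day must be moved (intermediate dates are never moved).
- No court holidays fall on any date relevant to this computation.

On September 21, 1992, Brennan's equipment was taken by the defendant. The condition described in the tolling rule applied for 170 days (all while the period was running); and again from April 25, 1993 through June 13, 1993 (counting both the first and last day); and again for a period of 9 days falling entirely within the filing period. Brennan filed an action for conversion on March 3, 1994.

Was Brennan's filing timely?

Counting September 21, 1992 as day 1, day 295 is July 12, 1993.
Tolling adds 170 days: July 12, 1993 + 170 days = December 29, 1993.
From April 25, 1993 through June 13, 1993 inclusive is 50 days; tolling adds 50 days: December 29, 1993 + 50 days = February 17, 1994.
Tolling adds 9 days: February 17, 1994 + 9 days = February 26, 1994.
February 26, 1994 is Saturday; February 27, 1994 is Sunday. The next qualifying day is February 28, 1994.
The deadline is February 28, 1994; the filing on March 3, 1994 is after that date.

No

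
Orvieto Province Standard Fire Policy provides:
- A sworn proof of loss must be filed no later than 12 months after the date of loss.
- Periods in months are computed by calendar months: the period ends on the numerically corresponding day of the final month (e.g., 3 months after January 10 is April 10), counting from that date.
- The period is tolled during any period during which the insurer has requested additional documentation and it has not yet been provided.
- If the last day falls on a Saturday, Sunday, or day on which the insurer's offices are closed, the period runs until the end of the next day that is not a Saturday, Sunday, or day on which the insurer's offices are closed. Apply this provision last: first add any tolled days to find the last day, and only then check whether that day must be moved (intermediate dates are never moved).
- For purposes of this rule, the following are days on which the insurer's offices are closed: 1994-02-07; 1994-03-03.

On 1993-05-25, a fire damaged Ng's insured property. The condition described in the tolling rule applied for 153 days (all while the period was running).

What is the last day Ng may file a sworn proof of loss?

October 25, 1994

12 months after 1993-05-25 is May 25, 1994.
Tolling adds 153 days: May 25, 1994 + 153 days = October 25, 1994.
October 25, 1994 is a Tuesday and not a day on which the insurer's offices are closed, so no extension applies.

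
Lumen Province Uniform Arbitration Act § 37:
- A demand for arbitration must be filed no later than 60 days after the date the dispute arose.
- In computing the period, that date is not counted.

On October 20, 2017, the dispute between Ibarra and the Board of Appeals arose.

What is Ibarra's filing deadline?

60 days after October 20, 2017 is December 19, 2017.

December 19, 2017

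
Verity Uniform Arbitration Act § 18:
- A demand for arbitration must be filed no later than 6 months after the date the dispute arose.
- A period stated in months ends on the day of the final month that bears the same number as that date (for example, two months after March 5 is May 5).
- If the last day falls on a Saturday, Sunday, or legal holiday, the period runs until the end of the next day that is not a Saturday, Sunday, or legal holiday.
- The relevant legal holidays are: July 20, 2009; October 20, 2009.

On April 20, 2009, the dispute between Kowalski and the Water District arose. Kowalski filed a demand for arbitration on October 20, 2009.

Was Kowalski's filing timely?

6 months after April 20, 2009 is October 20, 2009.
October 20, 2009 is a listed holiday. The next qualifying day is October 21, 2009.
The deadline is October 21, 2009; the filing on October 20, 2009 is on or before that date.

Yes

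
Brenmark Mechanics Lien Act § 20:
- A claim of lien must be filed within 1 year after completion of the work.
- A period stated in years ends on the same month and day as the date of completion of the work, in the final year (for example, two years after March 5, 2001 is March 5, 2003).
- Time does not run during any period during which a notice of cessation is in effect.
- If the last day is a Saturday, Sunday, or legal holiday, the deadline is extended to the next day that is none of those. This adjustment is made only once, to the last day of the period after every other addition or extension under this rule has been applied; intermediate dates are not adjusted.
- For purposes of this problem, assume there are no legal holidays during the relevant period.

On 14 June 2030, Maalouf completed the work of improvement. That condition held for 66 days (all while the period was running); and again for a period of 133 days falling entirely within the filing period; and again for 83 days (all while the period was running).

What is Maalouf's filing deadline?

1 year after 14 June 2030 is June 14, 2031.
Tolling adds 66 days: June 14, 2031 + 66 days = August 19, 2031.
Tolling adds 133 days: August 19, 2031 + 133 days = December 30, 2031.
Tolling adds 83 days: December 30, 2031 + 83 days = March 22, 2032.
March 22, 2032 is a Monday and not a legal holiday, so no extension applies.

March 22, 2032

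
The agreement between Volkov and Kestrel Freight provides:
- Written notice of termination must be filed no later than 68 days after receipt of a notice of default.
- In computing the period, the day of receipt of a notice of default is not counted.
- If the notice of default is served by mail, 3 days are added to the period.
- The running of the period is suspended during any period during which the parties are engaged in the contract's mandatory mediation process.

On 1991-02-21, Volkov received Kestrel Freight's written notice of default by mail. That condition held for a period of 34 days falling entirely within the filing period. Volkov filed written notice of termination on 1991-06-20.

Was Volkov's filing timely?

No

68 days after 1991-02-21 is April 30, 1991.
Service was by mail, adding 3 days: April 30, 1991 + 3 days = May 3, 1991.
Tolling adds 34 days: May 3, 1991 + 34 days = June 6, 1991.
The deadline is June 6, 1991; the filing on June 20, 1991 is after that date.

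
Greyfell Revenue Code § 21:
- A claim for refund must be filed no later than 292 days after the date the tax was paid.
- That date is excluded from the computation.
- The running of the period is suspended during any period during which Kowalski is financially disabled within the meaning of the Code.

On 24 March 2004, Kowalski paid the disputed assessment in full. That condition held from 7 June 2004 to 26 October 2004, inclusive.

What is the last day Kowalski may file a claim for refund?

June 1, 2005

292 days after 24 March 2004 is January 10, 2005.
From June 7, 2004 through October 26, 2004 inclusive is 142 days; tolling adds 142 days: January 10, 2005 + 142 days = June 1, 2005.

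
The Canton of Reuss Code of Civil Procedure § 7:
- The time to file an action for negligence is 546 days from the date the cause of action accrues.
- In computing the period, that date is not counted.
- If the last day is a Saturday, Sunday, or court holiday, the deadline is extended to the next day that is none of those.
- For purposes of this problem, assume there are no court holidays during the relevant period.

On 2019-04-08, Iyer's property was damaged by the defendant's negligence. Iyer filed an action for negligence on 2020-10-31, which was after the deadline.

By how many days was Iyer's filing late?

26 days

546 days after 2019-04-08 is October 5, 2020.
October 5, 2020 is a Monday and not a court holiday, so no extension applies.
The deadline is October 5, 2020; from October 5, 2020 to October 31, 2020 is 26 days.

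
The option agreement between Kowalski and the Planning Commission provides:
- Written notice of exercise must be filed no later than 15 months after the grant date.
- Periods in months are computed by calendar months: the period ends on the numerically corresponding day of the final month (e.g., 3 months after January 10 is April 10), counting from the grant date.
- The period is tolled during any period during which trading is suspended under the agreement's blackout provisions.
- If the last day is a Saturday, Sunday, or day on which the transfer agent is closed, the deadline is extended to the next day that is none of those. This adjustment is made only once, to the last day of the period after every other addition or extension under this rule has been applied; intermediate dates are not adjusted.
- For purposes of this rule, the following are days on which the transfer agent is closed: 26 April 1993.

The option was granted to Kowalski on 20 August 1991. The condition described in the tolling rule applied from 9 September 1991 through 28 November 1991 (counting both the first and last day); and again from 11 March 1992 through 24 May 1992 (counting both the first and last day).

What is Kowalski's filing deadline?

15 months after 20 August 1991 is November 20, 1992.
From September 9, 1991 through November 28, 1991 inclusive is 81 days; tolling adds 81 days: November 20, 1992 + 81 days = February 9, 1993.
From March 11, 1992 through May 24, 1992 inclusive is 75 days; tolling adds 75 days: February 9, 1993 + 75 days = April 25, 1993.
April 25, 1993 is Sunday; April 26, 1993 is a listed holiday. The next qualifying day is April 27, 1993.

April 27, 1993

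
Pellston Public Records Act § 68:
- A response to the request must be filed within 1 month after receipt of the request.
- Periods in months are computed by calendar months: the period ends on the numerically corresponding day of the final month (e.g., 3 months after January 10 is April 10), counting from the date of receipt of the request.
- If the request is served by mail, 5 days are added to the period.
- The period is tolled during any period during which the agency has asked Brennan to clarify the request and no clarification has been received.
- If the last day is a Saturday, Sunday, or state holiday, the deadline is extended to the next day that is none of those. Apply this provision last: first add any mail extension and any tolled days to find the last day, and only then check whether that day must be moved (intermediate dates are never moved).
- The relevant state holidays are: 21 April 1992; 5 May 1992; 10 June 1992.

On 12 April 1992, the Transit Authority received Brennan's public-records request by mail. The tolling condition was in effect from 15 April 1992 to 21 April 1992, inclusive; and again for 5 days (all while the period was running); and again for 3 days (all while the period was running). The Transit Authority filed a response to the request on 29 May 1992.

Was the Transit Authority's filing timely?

Yes

1 month after 12 April 1992 is May 12, 1992.
Service was by mail, adding 5 days: May 12, 1992 + 5 days = May 17, 1992.
From April 15, 1992 through April 21, 1992 inclusive is 7 days; tolling adds 7 days: May 17, 1992 + 7 days = May 24, 1992.
Tolling adds 5 days: May 24, 1992 + 5 days = May 29, 1992.
Tolling adds 3 days: May 29, 1992 + 3 days = June 1, 1992.
June 1, 1992 is a Monday and not a state holiday, so no extension applies.
The deadline is June 1, 1992; the filing on May 29, 1992 is on or before that date.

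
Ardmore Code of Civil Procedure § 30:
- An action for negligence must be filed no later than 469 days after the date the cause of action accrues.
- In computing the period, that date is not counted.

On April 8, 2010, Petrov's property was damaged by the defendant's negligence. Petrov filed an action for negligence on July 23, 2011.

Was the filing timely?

No

469 days after April 8, 2010 is July 21, 2011.
The deadline is July 21, 2011; the filing on July 23, 2011 is after that date.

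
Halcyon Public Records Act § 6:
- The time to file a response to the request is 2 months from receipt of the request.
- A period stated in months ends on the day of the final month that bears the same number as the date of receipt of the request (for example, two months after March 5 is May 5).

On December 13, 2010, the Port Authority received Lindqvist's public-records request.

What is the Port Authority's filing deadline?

2 months after December 13, 2010 is February 13, 2011.

February 13, 2011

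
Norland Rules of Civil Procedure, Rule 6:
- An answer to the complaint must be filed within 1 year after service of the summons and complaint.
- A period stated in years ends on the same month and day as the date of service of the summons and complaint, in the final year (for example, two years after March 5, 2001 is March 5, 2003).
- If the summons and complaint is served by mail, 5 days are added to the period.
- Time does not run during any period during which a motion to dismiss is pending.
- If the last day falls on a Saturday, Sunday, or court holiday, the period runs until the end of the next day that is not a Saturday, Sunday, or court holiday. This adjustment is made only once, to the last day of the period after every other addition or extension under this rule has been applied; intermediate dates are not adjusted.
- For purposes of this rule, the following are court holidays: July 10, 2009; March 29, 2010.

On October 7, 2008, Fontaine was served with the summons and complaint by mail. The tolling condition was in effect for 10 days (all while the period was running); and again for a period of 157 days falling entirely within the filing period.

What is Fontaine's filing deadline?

March 30, 2010

1 year after October 7, 2008 is October 7, 2009.
Service was by mail, adding 5 days: October 7, 2009 + 5 days = October 12, 2009.
Tolling adds 10 days: October 12, 2009 + 10 days = October 22, 2009.
Tolling adds 157 days: October 22, 2009 + 157 days = March 28, 2010.
March 28, 2010 is Sunday; March 29, 2010 is a listed holiday. The next qualifying day is March 30, 2010.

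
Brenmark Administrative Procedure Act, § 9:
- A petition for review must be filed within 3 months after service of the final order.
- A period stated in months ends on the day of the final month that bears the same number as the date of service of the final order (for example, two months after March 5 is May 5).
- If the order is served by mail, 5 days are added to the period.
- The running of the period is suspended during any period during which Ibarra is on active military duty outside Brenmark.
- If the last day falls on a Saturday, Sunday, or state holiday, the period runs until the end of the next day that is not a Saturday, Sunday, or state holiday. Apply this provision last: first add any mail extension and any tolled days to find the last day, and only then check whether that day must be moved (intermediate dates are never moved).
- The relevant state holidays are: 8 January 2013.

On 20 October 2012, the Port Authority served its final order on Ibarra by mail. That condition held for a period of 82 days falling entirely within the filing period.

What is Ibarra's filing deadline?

April 17, 2013

3 months after 20 October 2012 is January 20, 2013.
Service was by mail, adding 5 days: January 20, 2013 + 5 days = January 25, 2013.
Tolling adds 82 days: January 25, 2013 + 82 days = April 17, 2013.
April 17, 2013 is a Wednesday and not a state holiday, so no extension applies.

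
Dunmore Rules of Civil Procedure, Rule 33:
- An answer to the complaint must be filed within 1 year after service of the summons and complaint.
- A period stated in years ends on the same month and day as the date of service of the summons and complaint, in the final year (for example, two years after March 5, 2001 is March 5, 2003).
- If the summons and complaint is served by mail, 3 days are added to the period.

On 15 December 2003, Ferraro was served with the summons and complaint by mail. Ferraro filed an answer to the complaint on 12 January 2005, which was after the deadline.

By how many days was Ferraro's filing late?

1 year after 15 December 2003 is December 15, 2004.
Service was by mail, adding 3 days: December 15, 2004 + 3 days = December 18, 2004.
The deadline is December 18, 2004; from December 18, 2004 to January 12, 2005 is 25 days.

25 days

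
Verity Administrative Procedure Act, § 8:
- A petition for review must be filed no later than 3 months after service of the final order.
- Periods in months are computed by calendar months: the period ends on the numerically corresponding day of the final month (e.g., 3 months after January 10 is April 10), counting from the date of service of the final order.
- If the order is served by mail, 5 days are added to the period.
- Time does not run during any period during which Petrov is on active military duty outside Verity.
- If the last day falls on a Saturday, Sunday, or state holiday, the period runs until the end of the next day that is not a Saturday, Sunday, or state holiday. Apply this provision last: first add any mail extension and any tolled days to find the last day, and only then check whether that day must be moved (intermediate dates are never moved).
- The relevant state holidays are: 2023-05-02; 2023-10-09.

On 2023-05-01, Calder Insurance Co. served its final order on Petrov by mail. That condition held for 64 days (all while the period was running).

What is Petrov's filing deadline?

3 months after 2023-05-01 is August 1, 2023.
Service was by mail, adding 5 days: August 1, 2023 + 5 days = August 6, 2023.
Tolling adds 64 days: August 6, 2023 + 64 days = October 9, 2023.
October 9, 2023 is a listed holiday. The next qualifying day is October 10, 2023.

October 10, 2023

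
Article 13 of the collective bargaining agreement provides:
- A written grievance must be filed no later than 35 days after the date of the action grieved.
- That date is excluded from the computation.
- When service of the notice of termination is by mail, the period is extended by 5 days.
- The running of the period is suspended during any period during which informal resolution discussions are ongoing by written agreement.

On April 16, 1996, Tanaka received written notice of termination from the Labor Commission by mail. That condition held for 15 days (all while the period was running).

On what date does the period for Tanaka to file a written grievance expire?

35 days after April 16, 1996 is May 21, 1996.
Service was by mail, adding 5 days: May 21, 1996 + 5 days = May 26, 1996.
Tolling adds 15 days: May 26, 1996 + 15 days = June 10, 1996.

June 10, 1996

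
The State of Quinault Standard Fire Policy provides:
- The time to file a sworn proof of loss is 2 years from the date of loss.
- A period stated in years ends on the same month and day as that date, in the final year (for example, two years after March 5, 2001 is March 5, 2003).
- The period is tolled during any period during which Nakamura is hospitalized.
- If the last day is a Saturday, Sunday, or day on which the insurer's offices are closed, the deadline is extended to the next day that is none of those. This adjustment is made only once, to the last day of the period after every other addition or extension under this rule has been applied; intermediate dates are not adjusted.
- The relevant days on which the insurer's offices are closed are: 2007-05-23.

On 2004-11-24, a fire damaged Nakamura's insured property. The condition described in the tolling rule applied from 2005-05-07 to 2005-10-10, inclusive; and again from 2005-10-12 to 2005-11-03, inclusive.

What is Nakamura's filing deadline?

2 years after 2004-11-24 is November 24, 2006.
From May 7, 2005 through October 10, 2005 inclusive is 157 days; tolling adds 157 days: November 24, 2006 + 157 days = April 30, 2007.
From October 12, 2005 through November 3, 2005 inclusive is 23 days; tolling adds 23 days: April 30, 2007 + 23 days = May 23, 2007.
May 23, 2007 is a listed holiday. The next qualifying day is May 24, 2007.

May 24, 2007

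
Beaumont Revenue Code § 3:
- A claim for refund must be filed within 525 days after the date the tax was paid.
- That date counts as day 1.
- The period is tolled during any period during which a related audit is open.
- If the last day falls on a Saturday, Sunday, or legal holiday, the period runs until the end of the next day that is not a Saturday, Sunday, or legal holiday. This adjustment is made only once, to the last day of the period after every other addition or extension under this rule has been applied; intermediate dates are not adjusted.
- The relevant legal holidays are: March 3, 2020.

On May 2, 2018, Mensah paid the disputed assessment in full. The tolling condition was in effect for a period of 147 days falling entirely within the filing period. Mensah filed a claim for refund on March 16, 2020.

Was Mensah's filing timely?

Counting May 2, 2018 as day 1, day 525 is October 8, 2019.
Tolling adds 147 days: October 8, 2019 + 147 days = March 3, 2020.
March 3, 2020 is a listed holiday. The next qualifying day is March 4, 2020.
The deadline is March 4, 2020; the filing on March 16, 2020 is after that date.

No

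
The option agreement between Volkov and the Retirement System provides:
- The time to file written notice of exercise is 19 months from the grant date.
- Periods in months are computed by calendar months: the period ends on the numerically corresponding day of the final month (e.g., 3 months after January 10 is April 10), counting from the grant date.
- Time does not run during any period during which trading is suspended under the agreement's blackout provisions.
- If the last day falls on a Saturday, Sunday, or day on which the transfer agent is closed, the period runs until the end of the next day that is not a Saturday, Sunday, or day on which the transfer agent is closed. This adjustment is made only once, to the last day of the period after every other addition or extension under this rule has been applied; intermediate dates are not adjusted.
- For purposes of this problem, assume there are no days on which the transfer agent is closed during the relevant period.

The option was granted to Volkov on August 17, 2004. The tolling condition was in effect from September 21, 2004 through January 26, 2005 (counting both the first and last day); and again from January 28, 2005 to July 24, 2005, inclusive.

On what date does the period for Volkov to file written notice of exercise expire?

19 months after August 17, 2004 is March 17, 2006.
From September 21, 2004 through January 26, 2005 inclusive is 128 days; tolling adds 128 days: March 17, 2006 + 128 days = July 23, 2006.
From January 28, 2005 through July 24, 2005 inclusive is 178 days; tolling adds 178 days: July 23, 2006 + 178 days = January 17, 2007.
January 17, 2007 is a Wednesday and not a day on which the transfer agent is closed, so no extension applies.

January 17, 2007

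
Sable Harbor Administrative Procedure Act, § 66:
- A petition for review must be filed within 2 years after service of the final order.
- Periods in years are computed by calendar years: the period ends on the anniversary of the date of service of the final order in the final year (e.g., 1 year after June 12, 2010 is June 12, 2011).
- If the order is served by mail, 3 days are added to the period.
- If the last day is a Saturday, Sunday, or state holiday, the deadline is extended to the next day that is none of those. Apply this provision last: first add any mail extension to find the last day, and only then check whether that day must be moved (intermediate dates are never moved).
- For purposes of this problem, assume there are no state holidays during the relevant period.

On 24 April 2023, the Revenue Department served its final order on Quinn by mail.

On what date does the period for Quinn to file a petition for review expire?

2 years after 24 April 2023 is April 24, 2025.
Service was by mail, adding 3 days: April 24, 2025 + 3 days = April 27, 2025.
April 27, 2025 is Sunday. The next qualifying day is April 28, 2025.

April 28, 2025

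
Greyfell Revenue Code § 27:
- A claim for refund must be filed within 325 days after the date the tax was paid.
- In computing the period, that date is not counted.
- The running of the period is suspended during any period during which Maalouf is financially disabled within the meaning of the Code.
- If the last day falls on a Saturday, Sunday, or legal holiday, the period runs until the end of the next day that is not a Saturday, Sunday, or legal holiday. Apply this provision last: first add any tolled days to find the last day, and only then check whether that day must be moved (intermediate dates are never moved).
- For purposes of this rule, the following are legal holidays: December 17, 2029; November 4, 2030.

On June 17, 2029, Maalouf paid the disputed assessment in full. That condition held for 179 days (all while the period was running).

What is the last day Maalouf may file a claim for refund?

November 5, 2030

325 days after June 17, 2029 is May 8, 2030.
Tolling adds 179 days: May 8, 2030 + 179 days = November 3, 2030.
November 3, 2030 is Sunday; November 4, 2030 is a listed holiday. The next qualifying day is November 5, 2030.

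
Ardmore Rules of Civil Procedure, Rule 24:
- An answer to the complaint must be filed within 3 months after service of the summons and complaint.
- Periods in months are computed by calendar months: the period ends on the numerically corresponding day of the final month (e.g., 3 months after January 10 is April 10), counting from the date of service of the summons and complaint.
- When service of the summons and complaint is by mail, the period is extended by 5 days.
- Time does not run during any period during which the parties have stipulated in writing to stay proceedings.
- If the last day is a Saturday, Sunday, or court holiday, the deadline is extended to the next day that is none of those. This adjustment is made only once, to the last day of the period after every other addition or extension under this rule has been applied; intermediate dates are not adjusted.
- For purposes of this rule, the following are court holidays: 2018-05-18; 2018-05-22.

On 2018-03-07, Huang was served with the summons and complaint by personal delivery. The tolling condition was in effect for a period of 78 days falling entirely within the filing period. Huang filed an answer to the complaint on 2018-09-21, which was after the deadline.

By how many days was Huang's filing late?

28 days

3 months after 2018-03-07 is June 7, 2018.
Service was not by mail, so no mail extension applies.
Tolling adds 78 days: June 7, 2018 + 78 days = August 24, 2018.
August 24, 2018 is a Friday and not a court holiday, so no extension applies.
The deadline is August 24, 2018; from August 24, 2018 to September 21, 2018 is 28 days.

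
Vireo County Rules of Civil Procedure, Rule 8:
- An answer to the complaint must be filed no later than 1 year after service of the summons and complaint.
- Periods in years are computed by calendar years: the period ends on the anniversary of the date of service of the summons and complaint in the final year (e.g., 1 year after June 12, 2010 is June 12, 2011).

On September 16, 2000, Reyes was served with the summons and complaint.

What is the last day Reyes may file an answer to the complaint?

1 year after September 16, 2000 is September 16, 2001.

September 16, 2001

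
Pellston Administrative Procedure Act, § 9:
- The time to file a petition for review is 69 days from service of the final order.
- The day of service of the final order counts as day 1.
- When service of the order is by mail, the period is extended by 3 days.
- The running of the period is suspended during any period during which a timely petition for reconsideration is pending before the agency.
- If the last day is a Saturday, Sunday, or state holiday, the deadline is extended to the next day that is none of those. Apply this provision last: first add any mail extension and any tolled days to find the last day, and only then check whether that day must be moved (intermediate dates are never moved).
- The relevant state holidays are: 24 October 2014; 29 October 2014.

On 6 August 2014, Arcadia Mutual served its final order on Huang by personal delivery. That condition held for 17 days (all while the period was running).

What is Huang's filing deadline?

October 30, 2014

Counting 6 August 2014 as day 1, day 69 is October 13, 2014.
Service was not by mail, so no mail extension applies.
Tolling adds 17 days: October 13, 2014 + 17 days = October 30, 2014.
October 30, 2014 is a Thursday and not a state holiday, so no extension applies.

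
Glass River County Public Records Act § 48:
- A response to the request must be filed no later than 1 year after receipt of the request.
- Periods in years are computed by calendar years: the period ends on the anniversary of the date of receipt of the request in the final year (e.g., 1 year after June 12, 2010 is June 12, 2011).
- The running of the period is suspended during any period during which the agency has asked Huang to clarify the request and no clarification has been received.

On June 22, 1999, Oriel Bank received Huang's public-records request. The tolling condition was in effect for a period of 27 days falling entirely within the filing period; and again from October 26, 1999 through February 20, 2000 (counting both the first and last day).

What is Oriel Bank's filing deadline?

November 14, 2000

1 year after June 22, 1999 is June 22, 2000.
Tolling adds 27 days: June 22, 2000 + 27 days = July 19, 2000.
From October 26, 1999 through February 20, 2000 inclusive is 118 days; tolling adds 118 days: July 19, 2000 + 118 days = November 14, 2000.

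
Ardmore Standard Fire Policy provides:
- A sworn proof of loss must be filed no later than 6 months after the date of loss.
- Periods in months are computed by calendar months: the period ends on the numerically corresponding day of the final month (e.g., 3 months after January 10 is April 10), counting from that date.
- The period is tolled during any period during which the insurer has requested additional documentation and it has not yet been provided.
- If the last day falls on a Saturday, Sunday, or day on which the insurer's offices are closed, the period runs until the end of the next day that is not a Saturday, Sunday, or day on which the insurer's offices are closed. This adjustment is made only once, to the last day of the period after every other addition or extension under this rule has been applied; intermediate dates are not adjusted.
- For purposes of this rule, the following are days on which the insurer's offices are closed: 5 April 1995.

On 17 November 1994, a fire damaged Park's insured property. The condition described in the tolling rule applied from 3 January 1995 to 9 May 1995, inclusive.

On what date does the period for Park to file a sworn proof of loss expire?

6 months after 17 November 1994 is May 17, 1995.
From January 3, 1995 through May 9, 1995 inclusive is 127 days; tolling adds 127 days: May 17, 1995 + 127 days = September 21, 1995.
September 21, 1995 is a Thursday and not a day on which the insurer's offices are closed, so no extension applies.

September 21, 1995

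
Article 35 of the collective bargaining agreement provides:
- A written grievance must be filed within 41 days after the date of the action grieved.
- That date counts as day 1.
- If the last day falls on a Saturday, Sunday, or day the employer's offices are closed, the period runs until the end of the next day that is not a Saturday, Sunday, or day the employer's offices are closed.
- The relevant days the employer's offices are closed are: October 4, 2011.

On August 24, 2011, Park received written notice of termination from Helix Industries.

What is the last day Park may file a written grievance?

October 3, 2011

Counting August 24, 2011 as day 1, day 41 is October 3, 2011.
October 3, 2011 is a Monday and not a day the employer's offices are closed, so no extension applies.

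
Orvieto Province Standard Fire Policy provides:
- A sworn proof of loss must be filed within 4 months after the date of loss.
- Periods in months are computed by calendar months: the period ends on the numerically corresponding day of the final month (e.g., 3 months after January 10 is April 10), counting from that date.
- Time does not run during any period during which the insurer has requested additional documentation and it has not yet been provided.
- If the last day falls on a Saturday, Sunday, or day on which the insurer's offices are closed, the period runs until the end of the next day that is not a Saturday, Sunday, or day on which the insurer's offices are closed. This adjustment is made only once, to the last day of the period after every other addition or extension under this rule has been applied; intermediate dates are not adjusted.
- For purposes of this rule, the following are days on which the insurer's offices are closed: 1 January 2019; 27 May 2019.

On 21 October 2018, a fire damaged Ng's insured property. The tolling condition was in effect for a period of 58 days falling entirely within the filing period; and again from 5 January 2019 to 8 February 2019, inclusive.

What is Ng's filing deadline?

4 months after 21 October 2018 is February 21, 2019.
Tolling adds 58 days: February 21, 2019 + 58 days = April 20, 2019.
From January 5, 2019 through February 8, 2019 inclusive is 35 days; tolling adds 35 days: April 20, 2019 + 35 days = May 25, 2019.
May 25, 2019 is Saturday; May 26, 2019 is Sunday; May 27, 2019 is a listed holiday. The next qualifying day is May 28, 2019.

May 28, 2019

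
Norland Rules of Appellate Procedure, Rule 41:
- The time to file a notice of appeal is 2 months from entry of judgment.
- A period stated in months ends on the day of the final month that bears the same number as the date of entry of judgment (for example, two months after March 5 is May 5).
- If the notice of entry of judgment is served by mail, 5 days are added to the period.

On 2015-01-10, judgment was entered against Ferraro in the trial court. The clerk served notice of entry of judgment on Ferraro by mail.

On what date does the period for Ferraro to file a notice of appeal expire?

March 15, 2015

2 months after 2015-01-10 is March 10, 2015.
Service was by mail, adding 5 days: March 10, 2015 + 5 days = March 15, 2015.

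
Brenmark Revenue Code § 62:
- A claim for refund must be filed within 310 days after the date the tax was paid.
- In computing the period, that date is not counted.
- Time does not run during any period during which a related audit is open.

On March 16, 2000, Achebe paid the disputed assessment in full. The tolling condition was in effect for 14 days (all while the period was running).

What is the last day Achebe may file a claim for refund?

310 days after March 16, 2000 is January 20, 2001.
Tolling adds 14 days: January 20, 2001 + 14 days = February 3, 2001.

February 3, 2001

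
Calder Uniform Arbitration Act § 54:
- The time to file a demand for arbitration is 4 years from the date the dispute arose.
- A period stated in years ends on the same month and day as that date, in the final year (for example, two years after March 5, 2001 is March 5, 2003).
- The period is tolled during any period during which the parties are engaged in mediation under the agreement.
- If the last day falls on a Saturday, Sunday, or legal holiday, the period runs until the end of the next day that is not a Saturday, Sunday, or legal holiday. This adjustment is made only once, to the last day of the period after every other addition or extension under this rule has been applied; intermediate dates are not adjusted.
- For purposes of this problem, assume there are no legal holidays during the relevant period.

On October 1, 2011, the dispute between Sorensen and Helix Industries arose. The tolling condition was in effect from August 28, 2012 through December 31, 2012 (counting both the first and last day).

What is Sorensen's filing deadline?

4 years after October 1, 2011 is October 1, 2015.
From August 28, 2012 through December 31, 2012 inclusive is 126 days; tolling adds 126 days: October 1, 2015 + 126 days = February 4, 2016.
February 4, 2016 is a Thursday and not a legal holiday, so no extension applies.

February 4, 2016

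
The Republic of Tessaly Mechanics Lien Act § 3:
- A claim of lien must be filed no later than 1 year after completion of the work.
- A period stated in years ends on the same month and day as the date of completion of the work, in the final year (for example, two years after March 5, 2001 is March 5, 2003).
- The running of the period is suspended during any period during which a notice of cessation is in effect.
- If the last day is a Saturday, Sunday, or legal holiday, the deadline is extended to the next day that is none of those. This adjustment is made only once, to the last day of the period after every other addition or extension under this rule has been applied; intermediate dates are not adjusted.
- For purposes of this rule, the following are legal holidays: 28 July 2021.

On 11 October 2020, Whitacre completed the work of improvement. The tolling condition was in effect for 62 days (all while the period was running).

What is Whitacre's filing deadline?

1 year after 11 October 2020 is October 11, 2021.
Tolling adds 62 days: October 11, 2021 + 62 days = December 12, 2021.
December 12, 2021 is Sunday. The next qualifying day is December 13, 2021.

December 13, 2021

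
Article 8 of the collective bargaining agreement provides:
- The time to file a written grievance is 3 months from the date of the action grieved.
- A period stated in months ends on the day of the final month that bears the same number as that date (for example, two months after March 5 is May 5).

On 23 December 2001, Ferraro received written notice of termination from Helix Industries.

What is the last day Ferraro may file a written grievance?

March 23, 2002

3 months after 23 December 2001 is March 23, 2002.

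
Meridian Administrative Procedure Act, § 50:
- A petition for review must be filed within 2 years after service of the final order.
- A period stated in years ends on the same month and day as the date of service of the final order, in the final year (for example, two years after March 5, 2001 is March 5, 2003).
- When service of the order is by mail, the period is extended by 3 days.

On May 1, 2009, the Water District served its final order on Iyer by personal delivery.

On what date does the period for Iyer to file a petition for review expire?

2 years after May 1, 2009 is May 1, 2011.
Service was not by mail, so no mail extension applies.

May 1, 2011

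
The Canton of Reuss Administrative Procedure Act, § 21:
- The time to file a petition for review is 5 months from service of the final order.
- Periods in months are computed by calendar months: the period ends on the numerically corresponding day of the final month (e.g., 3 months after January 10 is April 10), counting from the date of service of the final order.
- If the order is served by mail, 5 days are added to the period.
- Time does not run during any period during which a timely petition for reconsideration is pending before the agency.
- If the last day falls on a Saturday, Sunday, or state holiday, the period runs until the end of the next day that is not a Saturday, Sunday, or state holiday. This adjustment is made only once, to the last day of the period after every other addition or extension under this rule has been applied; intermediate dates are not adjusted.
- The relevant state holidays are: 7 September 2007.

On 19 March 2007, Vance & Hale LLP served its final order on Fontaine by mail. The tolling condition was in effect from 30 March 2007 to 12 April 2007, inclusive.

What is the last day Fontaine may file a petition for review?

5 months after 19 March 2007 is August 19, 2007.
Service was by mail, adding 5 days: August 19, 2007 + 5 days = August 24, 2007.
From March 30, 2007 through April 12, 2007 inclusive is 14 days; tolling adds 14 days: August 24, 2007 + 14 days = September 7, 2007.
September 7, 2007 is a listed holiday; September 8, 2007 is Saturday; September 9, 2007 is Sunday. The next qualifying day is September 10, 2007.

September 10, 2007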